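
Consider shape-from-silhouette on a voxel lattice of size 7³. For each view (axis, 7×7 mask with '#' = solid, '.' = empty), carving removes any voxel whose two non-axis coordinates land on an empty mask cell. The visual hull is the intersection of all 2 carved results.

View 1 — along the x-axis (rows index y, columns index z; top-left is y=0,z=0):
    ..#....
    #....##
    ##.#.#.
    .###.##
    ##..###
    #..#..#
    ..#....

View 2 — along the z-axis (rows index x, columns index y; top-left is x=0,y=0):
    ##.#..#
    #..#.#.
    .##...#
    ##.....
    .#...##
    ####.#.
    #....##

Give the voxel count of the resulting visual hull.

before carving: 343 voxels (7×7×7)
after view 1 [x-axis, 22 of 49 cells solid] → remaining = 154
after view 2 [z-axis, 23 of 49 cells solid] → remaining = 59

|visual hull| = 59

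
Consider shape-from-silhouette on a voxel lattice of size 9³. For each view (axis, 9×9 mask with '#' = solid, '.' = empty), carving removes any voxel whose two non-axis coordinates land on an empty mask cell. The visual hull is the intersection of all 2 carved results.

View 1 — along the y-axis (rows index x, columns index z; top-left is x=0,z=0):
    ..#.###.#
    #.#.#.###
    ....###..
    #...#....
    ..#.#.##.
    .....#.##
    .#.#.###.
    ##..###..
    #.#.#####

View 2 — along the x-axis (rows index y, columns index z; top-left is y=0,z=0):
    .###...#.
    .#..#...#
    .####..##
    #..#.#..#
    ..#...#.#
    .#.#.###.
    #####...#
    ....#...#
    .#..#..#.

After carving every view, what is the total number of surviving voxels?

remaining voxels: 146

start: 9×9×9 = 729 voxels
step 1: project along y, AND mask (40/81) → |grid| = 360
step 2: project along x, AND mask (36/81) → |grid| = 146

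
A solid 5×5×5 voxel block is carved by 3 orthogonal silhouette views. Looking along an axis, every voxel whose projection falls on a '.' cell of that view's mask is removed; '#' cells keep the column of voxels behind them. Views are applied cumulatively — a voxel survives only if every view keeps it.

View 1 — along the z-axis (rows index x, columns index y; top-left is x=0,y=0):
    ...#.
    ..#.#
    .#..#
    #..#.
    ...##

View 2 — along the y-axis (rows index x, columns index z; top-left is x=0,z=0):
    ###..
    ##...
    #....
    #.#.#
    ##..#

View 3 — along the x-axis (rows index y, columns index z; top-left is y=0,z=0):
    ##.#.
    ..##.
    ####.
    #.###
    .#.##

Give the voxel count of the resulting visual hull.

full grid |V| = 125
  1. axis=2 (XY plane), |mask|=9  ⇒  voxels=45
  2. axis=1 (XZ plane), |mask|=12  ⇒  voxels=21
  3. axis=0 (YZ plane), |mask|=16  ⇒  voxels=13

13 voxels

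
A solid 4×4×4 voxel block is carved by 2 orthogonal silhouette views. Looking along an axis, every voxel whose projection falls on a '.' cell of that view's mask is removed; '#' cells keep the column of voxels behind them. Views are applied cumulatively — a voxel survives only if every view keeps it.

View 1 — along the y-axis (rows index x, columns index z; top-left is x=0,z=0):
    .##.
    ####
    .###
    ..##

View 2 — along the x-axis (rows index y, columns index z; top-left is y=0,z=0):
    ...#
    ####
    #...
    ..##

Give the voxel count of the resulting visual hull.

before carving: 64 voxels (4×4×4)
  1. axis=1 (XZ plane), |mask|=11  ⇒  voxels=44
  2. axis=0 (YZ plane), |mask|=8  ⇒  voxels=22

22 voxels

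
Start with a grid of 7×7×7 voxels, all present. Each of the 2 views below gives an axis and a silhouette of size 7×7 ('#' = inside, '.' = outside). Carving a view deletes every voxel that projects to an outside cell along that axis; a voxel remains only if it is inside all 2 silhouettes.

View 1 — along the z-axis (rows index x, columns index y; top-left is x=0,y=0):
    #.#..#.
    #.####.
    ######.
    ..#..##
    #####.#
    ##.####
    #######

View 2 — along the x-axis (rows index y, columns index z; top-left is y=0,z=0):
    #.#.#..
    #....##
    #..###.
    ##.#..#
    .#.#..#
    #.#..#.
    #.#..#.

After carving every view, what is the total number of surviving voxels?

start: 7×7×7 = 343 voxels
after view 1 [z-axis, 36 of 49 cells solid] → remaining = 252
after view 2 [x-axis, 23 of 49 cells solid] → remaining = 119

119 voxels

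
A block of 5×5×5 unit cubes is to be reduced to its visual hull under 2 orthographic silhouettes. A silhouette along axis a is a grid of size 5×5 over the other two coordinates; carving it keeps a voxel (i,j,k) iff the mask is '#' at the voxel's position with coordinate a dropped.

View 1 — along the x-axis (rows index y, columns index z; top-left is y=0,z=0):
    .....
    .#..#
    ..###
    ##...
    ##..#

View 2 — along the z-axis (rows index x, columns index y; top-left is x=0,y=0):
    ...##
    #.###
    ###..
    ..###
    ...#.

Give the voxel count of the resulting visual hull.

before carving: 125 voxels (5×5×5)
V1 x: intersect with YZ mask (10 set) -- 50 left
V2 z: intersect with XY mask (13 set) -- 28 left

28 voxels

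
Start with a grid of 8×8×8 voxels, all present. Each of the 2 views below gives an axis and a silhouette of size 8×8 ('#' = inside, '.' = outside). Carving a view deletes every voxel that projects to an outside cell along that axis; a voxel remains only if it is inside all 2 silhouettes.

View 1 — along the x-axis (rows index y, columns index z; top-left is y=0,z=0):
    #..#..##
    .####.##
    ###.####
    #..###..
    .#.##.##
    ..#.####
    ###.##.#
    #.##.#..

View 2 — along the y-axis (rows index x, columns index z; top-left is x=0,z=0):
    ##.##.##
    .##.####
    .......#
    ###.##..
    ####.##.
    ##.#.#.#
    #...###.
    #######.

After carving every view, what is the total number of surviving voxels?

initial block: 8^3 = 512
V1 x: intersect with YZ mask (41 set) -- 328 left
V2 y: intersect with XZ mask (40 set) -- 203 left

voxel count = 203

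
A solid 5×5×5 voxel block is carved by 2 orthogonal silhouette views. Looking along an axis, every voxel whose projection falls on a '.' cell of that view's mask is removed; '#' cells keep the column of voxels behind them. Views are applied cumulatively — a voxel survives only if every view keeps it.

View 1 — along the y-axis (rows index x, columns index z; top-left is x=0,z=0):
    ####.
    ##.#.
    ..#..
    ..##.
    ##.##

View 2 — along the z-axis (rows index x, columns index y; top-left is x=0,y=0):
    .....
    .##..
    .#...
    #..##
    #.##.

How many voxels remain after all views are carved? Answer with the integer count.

initial block: 5^3 = 125
step 1: project along y, AND mask (14/25) → |grid| = 70
step 2: project along z, AND mask (9/25) → |grid| = 25

25 voxels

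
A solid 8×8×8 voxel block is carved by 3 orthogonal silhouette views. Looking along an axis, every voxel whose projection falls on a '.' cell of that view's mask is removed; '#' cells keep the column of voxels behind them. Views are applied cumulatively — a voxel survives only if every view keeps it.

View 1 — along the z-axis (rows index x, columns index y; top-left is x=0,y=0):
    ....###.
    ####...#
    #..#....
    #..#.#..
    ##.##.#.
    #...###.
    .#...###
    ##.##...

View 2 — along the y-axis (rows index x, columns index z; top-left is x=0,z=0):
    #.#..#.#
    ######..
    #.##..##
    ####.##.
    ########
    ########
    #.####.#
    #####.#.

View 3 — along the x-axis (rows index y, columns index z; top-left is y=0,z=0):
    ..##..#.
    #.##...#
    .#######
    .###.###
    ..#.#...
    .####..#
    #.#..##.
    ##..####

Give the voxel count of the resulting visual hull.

initial block: 8^3 = 512
  1. axis=2 (XY plane), |mask|=30  ⇒  voxels=240
  2. axis=1 (XZ plane), |mask|=49  ⇒  voxels=190
  3. axis=0 (YZ plane), |mask|=37  ⇒  voxels=102

voxel count = 102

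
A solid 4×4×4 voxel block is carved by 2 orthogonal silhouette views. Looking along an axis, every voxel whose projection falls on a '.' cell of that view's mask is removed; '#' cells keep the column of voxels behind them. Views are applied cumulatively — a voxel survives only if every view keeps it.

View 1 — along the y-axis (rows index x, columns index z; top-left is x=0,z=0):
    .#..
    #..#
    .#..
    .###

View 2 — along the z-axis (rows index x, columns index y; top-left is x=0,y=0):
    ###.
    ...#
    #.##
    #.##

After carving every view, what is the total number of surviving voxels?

17 voxels

start: 4×4×4 = 64 voxels
step 1: project along y, AND mask (7/16) → |grid| = 28
step 2: project along z, AND mask (10/16) → |grid| = 17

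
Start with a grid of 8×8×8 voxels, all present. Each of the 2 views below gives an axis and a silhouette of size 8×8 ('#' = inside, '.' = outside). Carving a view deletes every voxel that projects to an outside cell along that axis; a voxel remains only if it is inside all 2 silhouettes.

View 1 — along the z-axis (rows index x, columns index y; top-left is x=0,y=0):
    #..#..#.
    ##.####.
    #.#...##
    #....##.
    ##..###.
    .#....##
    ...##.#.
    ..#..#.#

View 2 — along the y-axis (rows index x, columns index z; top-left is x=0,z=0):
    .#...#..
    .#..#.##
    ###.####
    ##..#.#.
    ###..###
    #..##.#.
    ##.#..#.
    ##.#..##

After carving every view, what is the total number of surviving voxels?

full grid |V| = 512
step 1: project along z, AND mask (30/64) → |grid| = 240
step 2: project along y, AND mask (36/64) → |grid| = 139

139 voxels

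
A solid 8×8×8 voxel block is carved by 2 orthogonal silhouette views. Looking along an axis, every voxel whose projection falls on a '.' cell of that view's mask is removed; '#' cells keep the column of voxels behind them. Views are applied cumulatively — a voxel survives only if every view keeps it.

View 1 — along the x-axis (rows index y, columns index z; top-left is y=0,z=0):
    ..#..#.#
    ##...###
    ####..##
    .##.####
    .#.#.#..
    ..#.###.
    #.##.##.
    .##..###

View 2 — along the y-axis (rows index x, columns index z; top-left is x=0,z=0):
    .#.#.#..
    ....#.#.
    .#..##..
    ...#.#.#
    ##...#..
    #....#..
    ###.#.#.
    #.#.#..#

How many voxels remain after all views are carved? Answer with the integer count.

115 voxels

start: 8×8×8 = 512 voxels
carve view 1 (along x, YZ-mask fill 37/64): 296 voxels remain
carve view 2 (along y, XZ-mask fill 25/64): 115 voxels remain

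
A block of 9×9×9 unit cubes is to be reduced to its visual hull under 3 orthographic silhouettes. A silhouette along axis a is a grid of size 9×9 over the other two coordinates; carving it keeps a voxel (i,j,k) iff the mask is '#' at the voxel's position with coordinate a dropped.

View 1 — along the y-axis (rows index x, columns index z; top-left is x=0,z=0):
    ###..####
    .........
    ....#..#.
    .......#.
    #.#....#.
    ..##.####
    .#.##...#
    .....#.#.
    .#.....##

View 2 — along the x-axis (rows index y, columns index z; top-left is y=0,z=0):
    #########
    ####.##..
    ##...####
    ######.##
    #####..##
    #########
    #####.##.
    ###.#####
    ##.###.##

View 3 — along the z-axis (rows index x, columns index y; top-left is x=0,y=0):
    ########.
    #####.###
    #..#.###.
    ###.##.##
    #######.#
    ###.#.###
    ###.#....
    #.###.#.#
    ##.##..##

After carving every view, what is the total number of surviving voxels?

|visual hull| = 154

full grid |V| = 729
step 1: project along y, AND mask (28/81) → |grid| = 252
step 2: project along x, AND mask (67/81) → |grid| = 211
step 3: project along z, AND mask (59/81) → |grid| = 154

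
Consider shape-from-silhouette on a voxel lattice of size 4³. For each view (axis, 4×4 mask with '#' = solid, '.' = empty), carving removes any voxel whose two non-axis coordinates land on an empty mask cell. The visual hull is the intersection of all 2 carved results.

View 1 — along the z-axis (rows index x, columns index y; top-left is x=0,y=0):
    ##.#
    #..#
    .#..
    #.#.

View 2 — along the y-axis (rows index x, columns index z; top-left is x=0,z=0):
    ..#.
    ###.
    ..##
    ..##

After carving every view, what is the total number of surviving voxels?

remaining voxels: 15

initial block: 4^3 = 64
carve view 1 (along z, XY-mask fill 8/16): 32 voxels remain
carve view 2 (along y, XZ-mask fill 8/16): 15 voxels remain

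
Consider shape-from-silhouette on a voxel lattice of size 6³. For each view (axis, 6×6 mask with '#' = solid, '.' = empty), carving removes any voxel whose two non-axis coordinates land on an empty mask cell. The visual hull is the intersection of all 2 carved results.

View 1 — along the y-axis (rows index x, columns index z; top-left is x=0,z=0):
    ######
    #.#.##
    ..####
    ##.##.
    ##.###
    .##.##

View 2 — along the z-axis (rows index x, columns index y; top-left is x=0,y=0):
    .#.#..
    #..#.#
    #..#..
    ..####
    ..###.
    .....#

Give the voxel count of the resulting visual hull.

voxel count = 67

initial block: 6^3 = 216
[1] y-view keeps 27 columns → grid now 162
[2] z-view keeps 15 columns → grid now 67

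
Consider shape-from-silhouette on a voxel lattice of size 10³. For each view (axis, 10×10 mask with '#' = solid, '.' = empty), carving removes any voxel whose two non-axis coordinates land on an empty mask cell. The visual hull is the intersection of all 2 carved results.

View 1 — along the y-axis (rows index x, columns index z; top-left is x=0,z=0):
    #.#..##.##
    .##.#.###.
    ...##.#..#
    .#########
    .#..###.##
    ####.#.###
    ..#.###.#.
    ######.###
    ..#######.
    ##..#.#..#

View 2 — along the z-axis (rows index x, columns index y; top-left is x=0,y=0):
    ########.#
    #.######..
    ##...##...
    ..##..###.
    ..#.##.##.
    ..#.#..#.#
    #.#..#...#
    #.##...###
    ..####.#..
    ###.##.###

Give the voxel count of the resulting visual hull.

368 voxels

before carving: 1000 voxels (10×10×10)
[1] y-view keeps 65 columns → grid now 650
[2] z-view keeps 57 columns → grid now 368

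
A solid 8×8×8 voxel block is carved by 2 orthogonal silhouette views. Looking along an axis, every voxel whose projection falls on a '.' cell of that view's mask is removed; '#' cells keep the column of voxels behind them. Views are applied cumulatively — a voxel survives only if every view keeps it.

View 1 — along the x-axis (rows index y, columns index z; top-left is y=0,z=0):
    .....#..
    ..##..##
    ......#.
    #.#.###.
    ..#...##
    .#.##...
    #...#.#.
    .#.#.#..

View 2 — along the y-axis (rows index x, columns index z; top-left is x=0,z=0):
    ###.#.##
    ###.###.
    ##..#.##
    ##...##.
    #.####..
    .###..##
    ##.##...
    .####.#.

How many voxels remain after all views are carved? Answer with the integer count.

start: 8×8×8 = 512 voxels
V1 x: intersect with YZ mask (23 set) -- 184 left
V2 y: intersect with XZ mask (40 set) -- 116 left

|visual hull| = 116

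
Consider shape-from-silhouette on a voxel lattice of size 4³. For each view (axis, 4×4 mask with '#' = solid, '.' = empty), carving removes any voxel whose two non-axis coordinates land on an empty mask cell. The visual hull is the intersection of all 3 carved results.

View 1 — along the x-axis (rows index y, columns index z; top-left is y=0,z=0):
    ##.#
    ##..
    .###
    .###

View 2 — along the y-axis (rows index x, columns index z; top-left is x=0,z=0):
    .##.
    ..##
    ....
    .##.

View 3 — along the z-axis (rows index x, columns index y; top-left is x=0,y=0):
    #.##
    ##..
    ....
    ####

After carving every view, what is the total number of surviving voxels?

before carving: 64 voxels (4×4×4)
carve view 1 (along x, YZ-mask fill 11/16): 44 voxels remain
carve view 2 (along y, XZ-mask fill 6/16): 17 voxels remain
carve view 3 (along z, XY-mask fill 9/16): 12 voxels remain

remaining voxels: 12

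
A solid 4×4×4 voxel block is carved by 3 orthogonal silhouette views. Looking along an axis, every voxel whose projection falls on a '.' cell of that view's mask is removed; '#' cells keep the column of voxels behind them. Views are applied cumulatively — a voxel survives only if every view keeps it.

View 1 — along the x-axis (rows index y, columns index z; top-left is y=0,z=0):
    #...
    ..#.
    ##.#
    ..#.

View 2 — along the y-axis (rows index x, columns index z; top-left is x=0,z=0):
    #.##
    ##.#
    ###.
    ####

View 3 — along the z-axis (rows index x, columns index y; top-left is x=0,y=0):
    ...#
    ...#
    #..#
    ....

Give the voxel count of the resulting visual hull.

voxel count = 3

start: 4×4×4 = 64 voxels
step 1: project along x, AND mask (6/16) → |grid| = 24
step 2: project along y, AND mask (13/16) → |grid| = 20
step 3: project along z, AND mask (4/16) → |grid| = 3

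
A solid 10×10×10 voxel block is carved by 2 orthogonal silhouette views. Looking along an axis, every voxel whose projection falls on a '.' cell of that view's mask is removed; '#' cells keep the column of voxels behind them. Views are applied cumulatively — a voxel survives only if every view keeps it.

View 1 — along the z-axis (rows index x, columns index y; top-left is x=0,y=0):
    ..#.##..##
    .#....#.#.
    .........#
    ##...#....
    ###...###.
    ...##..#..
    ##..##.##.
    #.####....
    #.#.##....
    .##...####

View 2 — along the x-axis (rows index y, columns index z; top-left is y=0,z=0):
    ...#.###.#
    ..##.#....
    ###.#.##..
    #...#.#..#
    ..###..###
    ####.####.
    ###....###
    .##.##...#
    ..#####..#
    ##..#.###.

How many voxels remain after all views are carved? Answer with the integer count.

voxel count = 234

initial block: 10^3 = 1000
  1. axis=2 (XY plane), |mask|=42  ⇒  voxels=420
  2. axis=0 (YZ plane), |mask|=55  ⇒  voxels=234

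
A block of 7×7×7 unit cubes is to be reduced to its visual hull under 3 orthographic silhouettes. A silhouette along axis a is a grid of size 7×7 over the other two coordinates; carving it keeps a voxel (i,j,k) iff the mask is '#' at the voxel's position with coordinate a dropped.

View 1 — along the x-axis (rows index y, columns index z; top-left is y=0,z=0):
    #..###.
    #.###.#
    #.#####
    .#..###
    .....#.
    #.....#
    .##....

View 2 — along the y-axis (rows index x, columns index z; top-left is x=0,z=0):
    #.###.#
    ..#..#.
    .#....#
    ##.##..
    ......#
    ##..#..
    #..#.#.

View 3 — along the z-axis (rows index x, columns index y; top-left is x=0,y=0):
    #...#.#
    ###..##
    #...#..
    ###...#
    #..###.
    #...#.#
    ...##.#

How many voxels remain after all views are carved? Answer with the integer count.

remaining voxels: 26

initial block: 7^3 = 343
[1] x-view keeps 24 columns → grid now 168
[2] y-view keeps 20 columns → grid now 69
[3] z-view keeps 24 columns → grid now 26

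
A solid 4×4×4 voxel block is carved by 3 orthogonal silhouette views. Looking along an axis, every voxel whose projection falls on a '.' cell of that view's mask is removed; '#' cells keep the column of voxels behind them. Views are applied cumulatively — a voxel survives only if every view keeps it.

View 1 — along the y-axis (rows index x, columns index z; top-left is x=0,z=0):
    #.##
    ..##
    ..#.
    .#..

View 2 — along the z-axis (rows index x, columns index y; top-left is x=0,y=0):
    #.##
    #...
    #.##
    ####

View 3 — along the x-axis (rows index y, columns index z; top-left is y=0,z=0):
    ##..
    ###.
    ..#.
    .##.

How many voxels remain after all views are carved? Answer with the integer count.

initial block: 4^3 = 64
V1 y: intersect with XZ mask (7 set) -- 28 left
V2 z: intersect with XY mask (11 set) -- 18 left
V3 x: intersect with YZ mask (8 set) -- 8 left

|visual hull| = 8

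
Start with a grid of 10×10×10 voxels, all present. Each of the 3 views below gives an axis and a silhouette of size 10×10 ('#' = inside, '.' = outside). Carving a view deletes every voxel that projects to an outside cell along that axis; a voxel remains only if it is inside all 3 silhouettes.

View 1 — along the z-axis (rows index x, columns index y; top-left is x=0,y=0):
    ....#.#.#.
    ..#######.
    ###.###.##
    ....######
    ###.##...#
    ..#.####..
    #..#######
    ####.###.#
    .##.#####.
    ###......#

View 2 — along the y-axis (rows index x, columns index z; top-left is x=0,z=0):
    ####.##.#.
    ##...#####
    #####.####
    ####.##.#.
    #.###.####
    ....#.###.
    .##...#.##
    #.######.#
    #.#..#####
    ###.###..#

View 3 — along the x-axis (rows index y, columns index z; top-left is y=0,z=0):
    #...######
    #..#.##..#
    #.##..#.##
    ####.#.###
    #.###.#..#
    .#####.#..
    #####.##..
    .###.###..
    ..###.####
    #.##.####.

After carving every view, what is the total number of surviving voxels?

|visual hull| = 274

initial block: 10^3 = 1000
  1. axis=2 (XY plane), |mask|=62  ⇒  voxels=620
  2. axis=1 (XZ plane), |mask|=69  ⇒  voxels=433
  3. axis=0 (YZ plane), |mask|=65  ⇒  voxels=274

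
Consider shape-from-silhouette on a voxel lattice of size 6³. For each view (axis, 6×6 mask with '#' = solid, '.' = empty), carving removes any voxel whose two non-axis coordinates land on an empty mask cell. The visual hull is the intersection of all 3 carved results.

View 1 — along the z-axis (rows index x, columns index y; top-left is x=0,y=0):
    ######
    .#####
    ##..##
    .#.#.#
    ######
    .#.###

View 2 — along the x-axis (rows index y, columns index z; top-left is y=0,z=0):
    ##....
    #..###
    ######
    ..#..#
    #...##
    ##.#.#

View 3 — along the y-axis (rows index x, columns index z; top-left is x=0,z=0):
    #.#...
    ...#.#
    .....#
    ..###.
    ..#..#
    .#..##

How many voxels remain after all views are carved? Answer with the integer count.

start: 6×6×6 = 216 voxels
  1. axis=2 (XY plane), |mask|=28  ⇒  voxels=168
  2. axis=0 (YZ plane), |mask|=21  ⇒  voxels=97
  3. axis=1 (XZ plane), |mask|=13  ⇒  voxels=36

voxel count = 36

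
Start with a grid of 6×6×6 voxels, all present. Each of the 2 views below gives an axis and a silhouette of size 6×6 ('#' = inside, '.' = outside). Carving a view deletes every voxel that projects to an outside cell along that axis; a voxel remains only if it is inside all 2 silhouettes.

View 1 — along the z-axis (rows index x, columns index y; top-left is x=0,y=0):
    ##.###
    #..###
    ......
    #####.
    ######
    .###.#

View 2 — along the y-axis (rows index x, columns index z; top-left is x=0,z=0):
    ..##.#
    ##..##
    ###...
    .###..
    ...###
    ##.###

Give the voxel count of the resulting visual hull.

full grid |V| = 216
  1. axis=2 (XY plane), |mask|=24  ⇒  voxels=144
  2. axis=1 (XZ plane), |mask|=21  ⇒  voxels=84

remaining voxels: 84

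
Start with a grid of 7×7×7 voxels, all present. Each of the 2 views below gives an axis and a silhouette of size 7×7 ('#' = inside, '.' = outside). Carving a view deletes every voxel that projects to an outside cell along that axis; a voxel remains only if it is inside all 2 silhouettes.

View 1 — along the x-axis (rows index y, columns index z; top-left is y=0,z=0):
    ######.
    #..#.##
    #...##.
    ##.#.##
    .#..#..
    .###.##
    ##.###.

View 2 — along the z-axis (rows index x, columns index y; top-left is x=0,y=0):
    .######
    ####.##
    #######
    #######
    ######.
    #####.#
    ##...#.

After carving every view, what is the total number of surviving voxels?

before carving: 343 voxels (7×7×7)
[1] x-view keeps 30 columns → grid now 210
[2] z-view keeps 41 columns → grid now 177

voxel count = 177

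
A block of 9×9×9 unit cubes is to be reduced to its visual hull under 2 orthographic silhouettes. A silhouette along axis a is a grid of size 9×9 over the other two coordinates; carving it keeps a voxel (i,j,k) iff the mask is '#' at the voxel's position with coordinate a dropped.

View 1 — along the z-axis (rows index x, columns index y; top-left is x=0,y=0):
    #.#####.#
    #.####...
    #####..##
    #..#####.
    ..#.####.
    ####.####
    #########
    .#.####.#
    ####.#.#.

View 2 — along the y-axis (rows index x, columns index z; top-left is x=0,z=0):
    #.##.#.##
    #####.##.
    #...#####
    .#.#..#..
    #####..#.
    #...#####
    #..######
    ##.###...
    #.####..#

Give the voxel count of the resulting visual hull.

|visual hull| = 344

before carving: 729 voxels (9×9×9)
V1 z: intersect with XY mask (59 set) -- 531 left
V2 y: intersect with XZ mask (52 set) -- 344 left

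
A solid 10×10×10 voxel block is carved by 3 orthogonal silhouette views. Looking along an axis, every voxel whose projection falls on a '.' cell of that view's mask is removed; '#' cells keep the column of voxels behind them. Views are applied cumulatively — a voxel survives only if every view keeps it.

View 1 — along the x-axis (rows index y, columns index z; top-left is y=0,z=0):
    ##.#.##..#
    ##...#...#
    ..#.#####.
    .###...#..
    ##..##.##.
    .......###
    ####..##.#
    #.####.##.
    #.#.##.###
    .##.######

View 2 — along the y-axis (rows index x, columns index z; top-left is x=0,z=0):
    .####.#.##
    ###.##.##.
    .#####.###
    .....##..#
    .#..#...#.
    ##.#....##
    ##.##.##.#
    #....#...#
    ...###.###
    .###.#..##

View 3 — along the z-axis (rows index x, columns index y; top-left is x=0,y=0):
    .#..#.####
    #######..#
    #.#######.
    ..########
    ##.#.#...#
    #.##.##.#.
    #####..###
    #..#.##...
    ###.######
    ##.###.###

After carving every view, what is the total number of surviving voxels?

|visual hull| = 228

before carving: 1000 voxels (10×10×10)
after view 1 [x-axis, 58 of 100 cells solid] → remaining = 580
after view 2 [y-axis, 55 of 100 cells solid] → remaining = 320
after view 3 [z-axis, 70 of 100 cells solid] → remaining = 228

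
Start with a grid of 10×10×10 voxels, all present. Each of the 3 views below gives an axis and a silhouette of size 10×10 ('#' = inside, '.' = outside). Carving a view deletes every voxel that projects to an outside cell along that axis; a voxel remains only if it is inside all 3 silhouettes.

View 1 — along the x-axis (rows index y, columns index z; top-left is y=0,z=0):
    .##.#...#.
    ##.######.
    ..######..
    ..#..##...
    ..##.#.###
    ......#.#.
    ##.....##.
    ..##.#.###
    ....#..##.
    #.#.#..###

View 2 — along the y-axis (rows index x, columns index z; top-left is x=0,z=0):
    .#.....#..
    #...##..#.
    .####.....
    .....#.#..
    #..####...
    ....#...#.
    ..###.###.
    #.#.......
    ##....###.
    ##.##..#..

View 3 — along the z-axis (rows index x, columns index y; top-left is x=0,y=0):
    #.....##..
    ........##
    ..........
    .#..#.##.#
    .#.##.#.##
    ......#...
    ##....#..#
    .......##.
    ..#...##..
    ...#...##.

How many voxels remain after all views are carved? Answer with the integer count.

58 voxels

initial block: 10^3 = 1000
V1 x: intersect with YZ mask (48 set) -- 480 left
V2 y: intersect with XZ mask (37 set) -- 185 left
V3 z: intersect with XY mask (29 set) -- 58 left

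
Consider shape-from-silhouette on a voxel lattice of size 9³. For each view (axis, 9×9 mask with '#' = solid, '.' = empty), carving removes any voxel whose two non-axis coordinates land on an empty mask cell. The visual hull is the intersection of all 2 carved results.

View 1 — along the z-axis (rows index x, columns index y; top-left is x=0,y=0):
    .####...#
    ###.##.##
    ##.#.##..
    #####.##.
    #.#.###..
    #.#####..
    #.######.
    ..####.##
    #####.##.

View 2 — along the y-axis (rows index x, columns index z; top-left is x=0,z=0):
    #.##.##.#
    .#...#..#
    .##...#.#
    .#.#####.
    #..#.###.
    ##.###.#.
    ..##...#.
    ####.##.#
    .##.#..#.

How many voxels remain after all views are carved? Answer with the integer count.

before carving: 729 voxels (9×9×9)
step 1: project along z, AND mask (55/81) → |grid| = 495
step 2: project along y, AND mask (44/81) → |grid| = 265

265 voxels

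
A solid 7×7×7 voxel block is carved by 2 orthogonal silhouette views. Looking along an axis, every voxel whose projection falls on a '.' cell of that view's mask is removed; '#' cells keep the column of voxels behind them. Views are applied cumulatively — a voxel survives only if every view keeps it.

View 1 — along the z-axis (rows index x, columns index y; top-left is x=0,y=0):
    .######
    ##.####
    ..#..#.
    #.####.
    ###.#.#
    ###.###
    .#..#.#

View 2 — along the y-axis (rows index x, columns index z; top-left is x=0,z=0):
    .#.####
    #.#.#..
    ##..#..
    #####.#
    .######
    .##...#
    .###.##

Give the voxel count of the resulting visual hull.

remaining voxels: 147

before carving: 343 voxels (7×7×7)
step 1: project along z, AND mask (33/49) → |grid| = 231
step 2: project along y, AND mask (31/49) → |grid| = 147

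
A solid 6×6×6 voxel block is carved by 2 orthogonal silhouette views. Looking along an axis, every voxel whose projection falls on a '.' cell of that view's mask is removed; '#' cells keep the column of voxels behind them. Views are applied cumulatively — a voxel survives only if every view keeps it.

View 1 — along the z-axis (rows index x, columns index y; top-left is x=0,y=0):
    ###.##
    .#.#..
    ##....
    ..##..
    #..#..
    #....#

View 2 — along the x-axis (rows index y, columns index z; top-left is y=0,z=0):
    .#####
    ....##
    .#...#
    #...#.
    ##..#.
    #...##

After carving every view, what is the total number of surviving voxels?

|visual hull| = 45

start: 6×6×6 = 216 voxels
V1 z: intersect with XY mask (15 set) -- 90 left
V2 x: intersect with YZ mask (17 set) -- 45 left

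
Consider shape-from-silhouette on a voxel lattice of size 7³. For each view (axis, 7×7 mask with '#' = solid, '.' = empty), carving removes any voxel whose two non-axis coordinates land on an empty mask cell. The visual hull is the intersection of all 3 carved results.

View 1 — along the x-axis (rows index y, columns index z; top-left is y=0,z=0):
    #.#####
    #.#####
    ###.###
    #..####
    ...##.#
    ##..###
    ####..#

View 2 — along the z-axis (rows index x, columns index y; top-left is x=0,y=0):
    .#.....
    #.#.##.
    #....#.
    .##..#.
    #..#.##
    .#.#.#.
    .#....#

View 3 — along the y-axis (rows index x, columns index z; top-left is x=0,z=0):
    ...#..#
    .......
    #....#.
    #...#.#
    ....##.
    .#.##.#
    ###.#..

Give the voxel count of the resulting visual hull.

initial block: 7^3 = 343
after view 1 [x-axis, 36 of 49 cells solid] → remaining = 252
after view 2 [z-axis, 19 of 49 cells solid] → remaining = 102
after view 3 [y-axis, 17 of 49 cells solid] → remaining = 36

remaining voxels: 36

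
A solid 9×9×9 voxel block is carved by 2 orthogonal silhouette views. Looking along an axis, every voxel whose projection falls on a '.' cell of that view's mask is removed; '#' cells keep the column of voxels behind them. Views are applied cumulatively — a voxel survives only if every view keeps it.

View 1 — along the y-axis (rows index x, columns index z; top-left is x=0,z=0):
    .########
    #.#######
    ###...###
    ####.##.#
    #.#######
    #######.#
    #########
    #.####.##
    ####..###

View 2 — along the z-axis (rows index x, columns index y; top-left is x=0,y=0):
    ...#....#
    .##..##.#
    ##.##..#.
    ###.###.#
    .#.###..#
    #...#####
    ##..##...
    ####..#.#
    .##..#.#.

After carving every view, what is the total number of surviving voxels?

full grid |V| = 729
V1 y: intersect with XZ mask (68 set) -- 612 left
V2 z: intersect with XY mask (44 set) -- 329 left

329 voxels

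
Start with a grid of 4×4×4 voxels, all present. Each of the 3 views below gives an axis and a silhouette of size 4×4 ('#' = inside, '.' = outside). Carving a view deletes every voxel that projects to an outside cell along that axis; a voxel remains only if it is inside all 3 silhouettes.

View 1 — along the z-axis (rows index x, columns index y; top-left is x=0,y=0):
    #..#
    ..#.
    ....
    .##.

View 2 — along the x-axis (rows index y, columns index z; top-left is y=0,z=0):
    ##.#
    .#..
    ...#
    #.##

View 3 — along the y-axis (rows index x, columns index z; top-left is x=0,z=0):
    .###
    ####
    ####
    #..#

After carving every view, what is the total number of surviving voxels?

remaining voxels: 6

start: 4×4×4 = 64 voxels
  1. axis=2 (XY plane), |mask|=5  ⇒  voxels=20
  2. axis=0 (YZ plane), |mask|=8  ⇒  voxels=9
  3. axis=1 (XZ plane), |mask|=13  ⇒  voxels=6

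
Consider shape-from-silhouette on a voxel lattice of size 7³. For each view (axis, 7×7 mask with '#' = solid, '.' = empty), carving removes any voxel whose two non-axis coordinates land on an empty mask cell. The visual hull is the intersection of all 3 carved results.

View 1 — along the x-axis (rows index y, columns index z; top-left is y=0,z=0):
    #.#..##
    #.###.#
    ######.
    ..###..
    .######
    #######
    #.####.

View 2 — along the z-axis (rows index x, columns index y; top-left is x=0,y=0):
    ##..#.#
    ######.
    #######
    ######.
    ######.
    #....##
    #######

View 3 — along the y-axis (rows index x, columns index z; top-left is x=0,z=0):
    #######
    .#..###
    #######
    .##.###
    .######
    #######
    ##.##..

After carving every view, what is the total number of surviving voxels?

remaining voxels: 157

initial block: 7^3 = 343
carve view 1 (along x, YZ-mask fill 36/49): 252 voxels remain
carve view 2 (along z, XY-mask fill 39/49): 201 voxels remain
carve view 3 (along y, XZ-mask fill 40/49): 157 voxels remain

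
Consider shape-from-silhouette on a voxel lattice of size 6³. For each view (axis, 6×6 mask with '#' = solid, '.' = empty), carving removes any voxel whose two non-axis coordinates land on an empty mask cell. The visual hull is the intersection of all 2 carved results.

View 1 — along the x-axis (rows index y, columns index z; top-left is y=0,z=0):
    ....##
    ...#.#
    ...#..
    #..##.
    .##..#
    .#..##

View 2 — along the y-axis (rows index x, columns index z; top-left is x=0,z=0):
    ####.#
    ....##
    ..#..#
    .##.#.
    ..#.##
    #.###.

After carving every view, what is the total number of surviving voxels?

before carving: 216 voxels (6×6×6)
step 1: project along x, AND mask (14/36) → |grid| = 84
step 2: project along y, AND mask (19/36) → |grid| = 45

45 voxels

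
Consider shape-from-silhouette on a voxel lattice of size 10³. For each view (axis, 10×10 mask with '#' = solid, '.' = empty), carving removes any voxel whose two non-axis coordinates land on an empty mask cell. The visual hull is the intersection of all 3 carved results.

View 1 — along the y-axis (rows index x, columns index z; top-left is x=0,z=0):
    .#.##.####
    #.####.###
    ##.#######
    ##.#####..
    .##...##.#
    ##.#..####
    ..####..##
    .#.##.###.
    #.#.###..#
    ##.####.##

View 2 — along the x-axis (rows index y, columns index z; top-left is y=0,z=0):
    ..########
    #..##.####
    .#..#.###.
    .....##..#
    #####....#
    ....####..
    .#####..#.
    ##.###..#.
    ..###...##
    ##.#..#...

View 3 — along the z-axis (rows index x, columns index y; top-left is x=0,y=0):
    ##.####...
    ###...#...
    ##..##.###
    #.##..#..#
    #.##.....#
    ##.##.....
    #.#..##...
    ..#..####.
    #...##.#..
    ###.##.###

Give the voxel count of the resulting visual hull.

remaining voxels: 217

start: 10×10×10 = 1000 voxels
V1 y: intersect with XZ mask (69 set) -- 690 left
V2 x: intersect with YZ mask (54 set) -- 383 left
V3 z: intersect with XY mask (51 set) -- 217 left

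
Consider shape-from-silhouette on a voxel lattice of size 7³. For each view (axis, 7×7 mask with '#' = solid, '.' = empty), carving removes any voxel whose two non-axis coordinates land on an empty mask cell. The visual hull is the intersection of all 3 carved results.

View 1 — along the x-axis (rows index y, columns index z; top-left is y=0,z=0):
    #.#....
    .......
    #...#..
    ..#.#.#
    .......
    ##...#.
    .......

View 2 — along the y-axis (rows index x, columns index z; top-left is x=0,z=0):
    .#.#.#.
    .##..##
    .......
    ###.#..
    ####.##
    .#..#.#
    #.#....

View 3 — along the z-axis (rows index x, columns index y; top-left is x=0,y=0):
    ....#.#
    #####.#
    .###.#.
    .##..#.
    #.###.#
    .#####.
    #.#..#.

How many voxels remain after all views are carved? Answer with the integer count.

voxel count = 20

before carving: 343 voxels (7×7×7)
  1. axis=0 (YZ plane), |mask|=10  ⇒  voxels=70
  2. axis=1 (XZ plane), |mask|=22  ⇒  voxels=32
  3. axis=2 (XY plane), |mask|=28  ⇒  voxels=20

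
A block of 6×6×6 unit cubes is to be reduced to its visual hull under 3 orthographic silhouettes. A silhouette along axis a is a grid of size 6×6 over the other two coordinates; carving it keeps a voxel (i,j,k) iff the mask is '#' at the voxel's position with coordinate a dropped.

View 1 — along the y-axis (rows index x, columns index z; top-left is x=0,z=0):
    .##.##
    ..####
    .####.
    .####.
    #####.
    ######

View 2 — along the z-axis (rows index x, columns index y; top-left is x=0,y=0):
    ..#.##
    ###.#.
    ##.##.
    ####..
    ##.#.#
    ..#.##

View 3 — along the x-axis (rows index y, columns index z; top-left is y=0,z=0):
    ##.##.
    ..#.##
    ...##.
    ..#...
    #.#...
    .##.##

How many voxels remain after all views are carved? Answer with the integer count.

|visual hull| = 47

start: 6×6×6 = 216 voxels
[1] y-view keeps 27 columns → grid now 162
[2] z-view keeps 22 columns → grid now 98
[3] x-view keeps 16 columns → grid now 47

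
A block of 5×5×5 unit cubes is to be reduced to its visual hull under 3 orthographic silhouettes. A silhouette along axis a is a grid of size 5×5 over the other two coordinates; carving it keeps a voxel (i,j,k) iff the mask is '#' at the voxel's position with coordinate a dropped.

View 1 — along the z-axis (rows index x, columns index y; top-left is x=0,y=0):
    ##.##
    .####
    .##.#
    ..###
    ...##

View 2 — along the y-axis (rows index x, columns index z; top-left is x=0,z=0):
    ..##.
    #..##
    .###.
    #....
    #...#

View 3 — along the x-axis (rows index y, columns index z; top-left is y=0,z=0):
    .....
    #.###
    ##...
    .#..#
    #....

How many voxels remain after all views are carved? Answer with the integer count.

start: 5×5×5 = 125 voxels
[1] z-view keeps 16 columns → grid now 80
[2] y-view keeps 11 columns → grid now 36
[3] x-view keeps 9 columns → grid now 15

remaining voxels: 15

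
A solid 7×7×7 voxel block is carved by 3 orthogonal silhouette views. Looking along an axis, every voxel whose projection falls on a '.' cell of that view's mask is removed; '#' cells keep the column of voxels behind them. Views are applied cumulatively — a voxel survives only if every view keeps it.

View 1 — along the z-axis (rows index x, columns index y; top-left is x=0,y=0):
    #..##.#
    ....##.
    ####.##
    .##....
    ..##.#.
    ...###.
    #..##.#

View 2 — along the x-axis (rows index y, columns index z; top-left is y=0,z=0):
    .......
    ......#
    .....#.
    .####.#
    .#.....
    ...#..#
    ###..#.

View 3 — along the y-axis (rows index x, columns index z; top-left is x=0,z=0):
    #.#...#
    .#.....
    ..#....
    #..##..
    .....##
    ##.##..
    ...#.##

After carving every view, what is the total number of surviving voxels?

|visual hull| = 18

start: 7×7×7 = 343 voxels
carve view 1 (along z, XY-mask fill 24/49): 168 voxels remain
carve view 2 (along x, YZ-mask fill 14/49): 54 voxels remain
carve view 3 (along y, XZ-mask fill 17/49): 18 voxels remain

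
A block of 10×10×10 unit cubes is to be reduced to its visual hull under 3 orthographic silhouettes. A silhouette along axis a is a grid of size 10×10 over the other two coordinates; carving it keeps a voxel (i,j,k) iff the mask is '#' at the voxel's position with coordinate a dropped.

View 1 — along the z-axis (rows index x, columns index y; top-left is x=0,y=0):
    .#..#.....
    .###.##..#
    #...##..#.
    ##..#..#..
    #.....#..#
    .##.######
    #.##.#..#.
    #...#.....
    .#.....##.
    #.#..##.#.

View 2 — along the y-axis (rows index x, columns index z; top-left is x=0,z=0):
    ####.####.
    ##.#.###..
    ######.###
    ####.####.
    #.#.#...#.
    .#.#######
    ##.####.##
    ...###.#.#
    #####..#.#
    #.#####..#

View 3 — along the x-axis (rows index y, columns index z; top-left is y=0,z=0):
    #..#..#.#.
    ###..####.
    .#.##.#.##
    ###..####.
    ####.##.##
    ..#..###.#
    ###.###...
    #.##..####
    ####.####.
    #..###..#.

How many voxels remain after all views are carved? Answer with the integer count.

full grid |V| = 1000
carve view 1 (along z, XY-mask fill 42/100): 420 voxels remain
carve view 2 (along y, XZ-mask fill 70/100): 302 voxels remain
carve view 3 (along x, YZ-mask fill 63/100): 193 voxels remain

|visual hull| = 193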